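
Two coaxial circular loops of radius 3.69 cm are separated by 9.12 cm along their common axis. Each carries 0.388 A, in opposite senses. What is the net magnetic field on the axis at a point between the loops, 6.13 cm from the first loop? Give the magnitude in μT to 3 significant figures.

B ≈ 2.19 μT

Each loop contributes B = μ₀IR²/[2(R²+z²)^(3/2)] on the axis, with z measured from that loop.
Loop 1 (z = 0.0613 m): B₁ = 9.06×10⁻⁷ T. Loop 2 (z = 0.0299 m): B₂ = 3.10×10⁻⁶ T.
The fields oppose: B = |B₁ − B₂| = 2.19×10⁻⁶ T.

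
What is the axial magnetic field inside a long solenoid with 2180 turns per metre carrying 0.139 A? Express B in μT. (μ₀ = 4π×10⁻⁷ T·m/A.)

Inside a long solenoid, B = μ₀nI with n = 2180 turns/m.
B = 4π×10⁻⁷ × 2180 × 0.139 = 3.81×10⁻⁴ T.

B ≈ 381 μT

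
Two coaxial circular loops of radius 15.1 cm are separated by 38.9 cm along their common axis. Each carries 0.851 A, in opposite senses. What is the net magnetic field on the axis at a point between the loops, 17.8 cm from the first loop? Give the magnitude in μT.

Each loop contributes B = μ₀IR²/[2(R²+z²)^(3/2)] on the axis, with z measured from that loop.
Loop 1 (z = 0.178 m): B₁ = 9.59×10⁻⁷ T. Loop 2 (z = 0.211 m): B₂ = 6.98×10⁻⁷ T.
The fields oppose: B = |B₁ − B₂| = 2.61×10⁻⁷ T.

B ≈ 0.261 μT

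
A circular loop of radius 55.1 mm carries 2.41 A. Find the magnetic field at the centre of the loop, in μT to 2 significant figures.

At the centre of a circular loop the Biot–Savart law gives B = μ₀I/(2R).
B = (4π×10⁻⁷ × 2.41) / (2 × 0.0551) = 2.75×10⁻⁵ T.

B ≈ 27 μT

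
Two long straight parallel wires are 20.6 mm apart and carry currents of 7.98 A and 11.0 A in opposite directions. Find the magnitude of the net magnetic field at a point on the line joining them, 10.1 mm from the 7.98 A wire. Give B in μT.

B ≈ 368 μT

Each long wire gives B = μ₀I/(2πd). Distances are d₁ = 0.0101 m and d₂ = 0.0105 m.
B₁ = 1.58×10⁻⁴ T, B₂ = 2.10×10⁻⁴ T.
Between antiparallel currents both contributions point the same way, so they add. B = B₁ + B₂ = 1.58×10⁻⁴ + 2.10×10⁻⁴ = 3.68×10⁻⁴ T.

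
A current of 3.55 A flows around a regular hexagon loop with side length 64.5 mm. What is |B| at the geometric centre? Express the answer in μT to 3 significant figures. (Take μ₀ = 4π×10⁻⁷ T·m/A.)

B ≈ 38.1 μT

Each side is a finite straight segment at perpendicular distance d = a/(2 tan(π/6)) = 0.05586 m from the centre, with end-angles ±π/6.
One side contributes B₁ = (μ₀I/4πd)·2 sin(π/6) = 6.36×10⁻⁶ T.
All 6 sides add in the same direction: B = 6 × 6.36×10⁻⁶ = 3.81×10⁻⁵ T.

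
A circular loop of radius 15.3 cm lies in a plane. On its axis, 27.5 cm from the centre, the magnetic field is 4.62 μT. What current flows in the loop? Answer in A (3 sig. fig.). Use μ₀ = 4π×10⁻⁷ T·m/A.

I ≈ 9.79 A

On the axis of a loop, B = μ₀IR²/[2(R²+z²)^(3/2)], so I = 2B(R²+z²)^(3/2)/(μ₀R²).
R² + z² = 0.02341 + 0.07563 = 0.09903 m²; raised to 3/2 gives 3.12×10⁻² m³.
I = 2 × 4.62×10⁻⁶ × 3.12×10⁻² / (1.26×10⁻⁶ × 0.02341) = 9.79 A.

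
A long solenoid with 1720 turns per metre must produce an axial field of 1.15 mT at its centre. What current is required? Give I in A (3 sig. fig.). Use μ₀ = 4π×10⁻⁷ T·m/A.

I ≈ 0.532 A

Inside a long solenoid B = μ₀nI with n = 1720 m⁻¹, so I = B/(μ₀n).
I = 1.15×10⁻³ / (4π×10⁻⁷ × 1720) = 0.532 A.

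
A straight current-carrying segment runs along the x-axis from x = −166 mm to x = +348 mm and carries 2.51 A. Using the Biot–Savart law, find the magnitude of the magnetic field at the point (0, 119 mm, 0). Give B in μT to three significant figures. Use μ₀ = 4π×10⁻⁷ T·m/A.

For a finite straight segment, B = (μ₀I/4πd)(sinθ₁ + sinθ₂), where θ₁, θ₂ are the angles from the perpendicular to each end.
The perpendicular distance is d = 0.119 m; the end-offsets along the wire are a = 0.166 m and b = 0.348 m.
sinθ₁ = 0.166/√(0.166²+0.119²) = 0.8127; sinθ₂ = 0.348/√(0.348²+0.119²) = 0.9462.
B = (4π×10⁻⁷ × 2.51) / (4π × 0.119) × (0.8127 + 0.9462) = 3.71×10⁻⁶ T.

B ≈ 3.71 μT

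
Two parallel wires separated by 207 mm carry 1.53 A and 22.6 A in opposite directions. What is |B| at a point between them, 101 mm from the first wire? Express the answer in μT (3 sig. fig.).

B ≈ 45.7 μT

Each long wire gives B = μ₀I/(2πd). Distances are d₁ = 0.101 m and d₂ = 0.106 m.
B₁ = 3.03×10⁻⁶ T, B₂ = 4.26×10⁻⁵ T.
Between antiparallel currents both contributions point the same way, so they add. B = B₁ + B₂ = 3.03×10⁻⁶ + 4.26×10⁻⁵ = 4.57×10⁻⁵ T.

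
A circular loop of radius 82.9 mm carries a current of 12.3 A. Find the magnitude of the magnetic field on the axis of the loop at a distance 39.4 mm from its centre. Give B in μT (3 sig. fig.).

On the axis of a circular loop, B = μ₀IR² / [2(R²+z²)^(3/2)].
R² + z² = (0.0829)² + (0.0394)² = 0.008425 m², and (R²+z²)^(3/2) = 7.73×10⁻⁴ m³.
B = (4π×10⁻⁷ × 12.3 × 0.006872) / (2 × 7.73×10⁻⁴) = 6.87×10⁻⁵ T.

B ≈ 68.7 μT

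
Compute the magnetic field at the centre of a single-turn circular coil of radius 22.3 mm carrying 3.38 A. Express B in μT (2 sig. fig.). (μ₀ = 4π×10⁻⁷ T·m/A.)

B ≈ 95 μT

At the centre of a circular loop the Biot–Savart law gives B = μ₀I/(2R).
B = (4π×10⁻⁷ × 3.38) / (2 × 0.0223) = 9.52×10⁻⁵ T.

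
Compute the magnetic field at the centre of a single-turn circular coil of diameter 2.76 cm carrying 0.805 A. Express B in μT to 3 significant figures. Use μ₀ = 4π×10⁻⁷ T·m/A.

B ≈ 36.7 μT

At the centre of a circular loop the Biot–Savart law gives B = μ₀I/(2R) (so R = 0.0138 m).
B = (4π×10⁻⁷ × 0.805) / (2 × 0.0138) = 3.67×10⁻⁵ T.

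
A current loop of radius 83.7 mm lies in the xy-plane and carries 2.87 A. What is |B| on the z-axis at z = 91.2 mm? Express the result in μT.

B ≈ 6.66 μT

On the axis of a circular loop, B = μ₀IR² / [2(R²+z²)^(3/2)].
R² + z² = (0.0837)² + (0.0912)² = 0.01532 m², and (R²+z²)^(3/2) = 1.90×10⁻³ m³.
B = (4π×10⁻⁷ × 2.87 × 0.007006) / (2 × 1.90×10⁻³) = 6.66×10⁻⁶ T.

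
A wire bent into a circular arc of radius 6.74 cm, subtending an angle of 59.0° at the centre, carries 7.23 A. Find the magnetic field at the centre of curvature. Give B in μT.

The Biot–Savart field of a circular arc at its centre is B = μ₀Iφ/(4πR), with φ = 1.03 rad.
B = (4π×10⁻⁷ × 7.23 × 1.03) / (4π × 0.0674) = 1.10×10⁻⁵ T.

B ≈ 11.0 μT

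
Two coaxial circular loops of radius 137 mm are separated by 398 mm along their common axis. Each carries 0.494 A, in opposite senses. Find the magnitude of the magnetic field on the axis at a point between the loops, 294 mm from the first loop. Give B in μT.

Each loop contributes B = μ₀IR²/[2(R²+z²)^(3/2)] on the axis, with z measured from that loop.
Loop 1 (z = 0.294 m): B₁ = 1.71×10⁻⁷ T. Loop 2 (z = 0.104 m): B₂ = 1.14×10⁻⁶ T.
The fields oppose: B = |B₁ − B₂| = 9.74×10⁻⁷ T.

B ≈ 0.974 μT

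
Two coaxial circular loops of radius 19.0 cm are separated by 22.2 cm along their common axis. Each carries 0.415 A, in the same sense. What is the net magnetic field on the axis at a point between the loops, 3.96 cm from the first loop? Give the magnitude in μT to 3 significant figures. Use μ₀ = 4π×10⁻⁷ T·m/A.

B ≈ 1.80 μT

Each loop contributes B = μ₀IR²/[2(R²+z²)^(3/2)] on the axis, with z measured from that loop.
Loop 1 (z = 0.0396 m): B₁ = 1.29×10⁻⁶ T. Loop 2 (z = 0.1824 m): B₂ = 5.15×10⁻⁷ T.
The fields add: B = B₁ + B₂ = 1.80×10⁻⁶ T.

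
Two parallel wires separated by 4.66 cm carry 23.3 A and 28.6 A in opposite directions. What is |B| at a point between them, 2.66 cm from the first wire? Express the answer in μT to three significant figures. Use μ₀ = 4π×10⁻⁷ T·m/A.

B ≈ 461 μT

Each long wire gives B = μ₀I/(2πd). Distances are d₁ = 0.0266 m and d₂ = 0.02 m.
B₁ = 1.75×10⁻⁴ T, B₂ = 2.86×10⁻⁴ T.
Between antiparallel currents both contributions point the same way, so they add. B = B₁ + B₂ = 1.75×10⁻⁴ + 2.86×10⁻⁴ = 4.61×10⁻⁴ T.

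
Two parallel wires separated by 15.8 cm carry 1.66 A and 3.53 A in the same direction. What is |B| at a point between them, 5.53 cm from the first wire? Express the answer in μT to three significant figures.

Each long wire gives B = μ₀I/(2πd). Distances are d₁ = 0.0553 m and d₂ = 0.1027 m.
B₁ = 6.00×10⁻⁶ T, B₂ = 6.87×10⁻⁶ T.
Between parallel currents the two contributions point in opposite directions, so they subtract. B = |B₁ − B₂| = |6.00×10⁻⁶ − 6.87×10⁻⁶| = 8.71×10⁻⁷ T.

B ≈ 0.871 μT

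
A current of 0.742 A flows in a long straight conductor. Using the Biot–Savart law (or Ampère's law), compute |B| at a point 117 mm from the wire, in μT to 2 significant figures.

B ≈ 1.3 μT

For an infinitely long straight wire, B = μ₀I/(2πd).
B = (4π×10⁻⁷ × 0.742) / (2π × 0.117) = 1.27×10⁻⁶ T.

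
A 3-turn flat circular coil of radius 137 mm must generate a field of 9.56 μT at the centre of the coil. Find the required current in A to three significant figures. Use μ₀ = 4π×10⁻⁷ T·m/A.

I ≈ 0.695 A

For an N-turn coil, B = Nμ₀I/(2R) with R = 0.137 m, so I = 2RB/(Nμ₀) = 2 × 0.137 × 9.56×10⁻⁶ / (3 × 4π×10⁻⁷) = 0.695 A.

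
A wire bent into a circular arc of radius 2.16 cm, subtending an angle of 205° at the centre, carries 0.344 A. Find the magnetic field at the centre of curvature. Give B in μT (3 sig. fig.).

The Biot–Savart field of a circular arc at its centre is B = μ₀Iφ/(4πR), with φ = 3.578 rad.
B = (4π×10⁻⁷ × 0.344 × 3.578) / (4π × 0.0216) = 5.70×10⁻⁶ T.

B ≈ 5.70 μT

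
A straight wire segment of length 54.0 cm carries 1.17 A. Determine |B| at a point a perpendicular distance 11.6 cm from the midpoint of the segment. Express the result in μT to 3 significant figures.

B ≈ 1.85 μT

For a finite straight segment, B = (μ₀I/4πd)(sinθ₁ + sinθ₂), where θ₁, θ₂ are the angles from the perpendicular to each end.
The perpendicular from the point meets the wire at its midpoint, so each end is L/2 = 0.27 m away along the wire.
sinθ₁ = 0.27/√(0.27²+0.116²) = 0.9188; sinθ₂ = 0.27/√(0.27²+0.116²) = 0.9188.
B = (4π×10⁻⁷ × 1.17) / (4π × 0.116) × (0.9188 + 0.9188) = 1.85×10⁻⁶ T.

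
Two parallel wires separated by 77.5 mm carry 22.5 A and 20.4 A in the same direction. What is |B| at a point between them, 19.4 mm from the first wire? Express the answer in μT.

Each long wire gives B = μ₀I/(2πd). Distances are d₁ = 0.0194 m and d₂ = 0.0581 m.
B₁ = 2.32×10⁻⁴ T, B₂ = 7.02×10⁻⁵ T.
Between parallel currents the two contributions point in opposite directions, so they subtract. B = |B₁ − B₂| = |2.32×10⁻⁴ − 7.02×10⁻⁵| = 1.62×10⁻⁴ T.

B ≈ 162 μT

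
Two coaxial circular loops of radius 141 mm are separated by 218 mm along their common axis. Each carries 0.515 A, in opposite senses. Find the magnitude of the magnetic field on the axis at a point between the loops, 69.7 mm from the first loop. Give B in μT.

Each loop contributes B = μ₀IR²/[2(R²+z²)^(3/2)] on the axis, with z measured from that loop.
Loop 1 (z = 0.0697 m): B₁ = 1.65×10⁻⁶ T. Loop 2 (z = 0.1483 m): B₂ = 7.51×10⁻⁷ T.
The fields oppose: B = |B₁ − B₂| = 9.03×10⁻⁷ T.

B ≈ 0.903 μT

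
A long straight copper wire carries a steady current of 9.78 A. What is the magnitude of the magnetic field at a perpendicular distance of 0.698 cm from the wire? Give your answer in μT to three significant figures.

For an infinitely long straight wire, B = μ₀I/(2πd).
B = (4π×10⁻⁷ × 9.78) / (2π × 0.00698) = 2.80×10⁻⁴ T.

B ≈ 280 μT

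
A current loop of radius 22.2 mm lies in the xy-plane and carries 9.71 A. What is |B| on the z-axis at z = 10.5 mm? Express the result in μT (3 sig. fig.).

B ≈ 203 μT

On the axis of a circular loop, B = μ₀IR² / [2(R²+z²)^(3/2)].
R² + z² = (0.0222)² + (0.0105)² = 0.0006031 m², and (R²+z²)^(3/2) = 1.48×10⁻⁵ m³.
B = (4π×10⁻⁷ × 9.71 × 0.0004928) / (2 × 1.48×10⁻⁵) = 2.03×10⁻⁴ T.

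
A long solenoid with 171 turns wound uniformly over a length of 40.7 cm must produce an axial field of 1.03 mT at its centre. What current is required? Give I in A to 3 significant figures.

I ≈ 1.95 A

Inside a long solenoid B = μ₀nI with n = 420.1 m⁻¹, so I = B/(μ₀n).
I = 1.03×10⁻³ / (4π×10⁻⁷ × 420.1) = 1.95 A.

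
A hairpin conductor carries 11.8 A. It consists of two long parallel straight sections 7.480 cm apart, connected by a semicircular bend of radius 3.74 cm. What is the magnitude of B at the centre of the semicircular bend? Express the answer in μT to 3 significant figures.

B ≈ 162 μT

The semicircular arc contributes B_arc = μ₀I·π/(4πR) = μ₀I/(4R) = 9.91×10⁻⁵ T.
Each semi-infinite lead is at perpendicular distance R = 0.0374 m from the centre, with the perpendicular foot at its near end, so it contributes μ₀I/(4πR); both point the same way, together 6.31×10⁻⁵ T.
Arc and leads all point the same direction: B = 9.91×10⁻⁵ + 6.31×10⁻⁵ = 1.62×10⁻⁴ T.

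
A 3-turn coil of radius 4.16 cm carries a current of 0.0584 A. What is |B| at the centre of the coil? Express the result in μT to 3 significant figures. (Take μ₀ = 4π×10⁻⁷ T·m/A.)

B ≈ 2.65 μT

For an N-turn flat coil, B = Nμ₀I/(2R) with R = 0.0416 m.
B = 3 × 8.82×10⁻⁷ T = 2.65×10⁻⁶ T.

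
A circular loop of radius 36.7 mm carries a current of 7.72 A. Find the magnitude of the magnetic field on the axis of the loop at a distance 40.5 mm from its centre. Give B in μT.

B ≈ 40.0 μT

On the axis of a circular loop, B = μ₀IR² / [2(R²+z²)^(3/2)].
R² + z² = (0.0367)² + (0.0405)² = 0.002987 m², and (R²+z²)^(3/2) = 1.63×10⁻⁴ m³.
B = (4π×10⁻⁷ × 7.72 × 0.001347) / (2 × 1.63×10⁻⁴) = 4.00×10⁻⁵ T.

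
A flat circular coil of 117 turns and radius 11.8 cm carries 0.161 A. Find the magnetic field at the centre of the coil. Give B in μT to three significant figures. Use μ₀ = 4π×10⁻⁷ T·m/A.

B ≈ 100 μT

For an N-turn flat coil, B = Nμ₀I/(2R) with R = 0.118 m.
B = 117 × 8.57×10⁻⁷ T = 1.00×10⁻⁴ T.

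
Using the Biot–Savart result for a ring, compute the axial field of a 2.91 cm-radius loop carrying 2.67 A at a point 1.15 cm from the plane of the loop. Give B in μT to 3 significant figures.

B ≈ 46.4 μT

On the axis of a circular loop, B = μ₀IR² / [2(R²+z²)^(3/2)].
R² + z² = (0.0291)² + (0.0115)² = 0.0009791 m², and (R²+z²)^(3/2) = 3.06×10⁻⁵ m³.
B = (4π×10⁻⁷ × 2.67 × 0.0008468) / (2 × 3.06×10⁻⁵) = 4.64×10⁻⁵ T.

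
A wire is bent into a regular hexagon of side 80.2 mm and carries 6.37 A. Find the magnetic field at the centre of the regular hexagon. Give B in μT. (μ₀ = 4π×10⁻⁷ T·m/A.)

Each side is a finite straight segment at perpendicular distance d = a/(2 tan(π/6)) = 0.06946 m from the centre, with end-angles ±π/6.
One side contributes B₁ = (μ₀I/4πd)·2 sin(π/6) = 9.17×10⁻⁶ T.
All 6 sides add in the same direction: B = 6 × 9.17×10⁻⁶ = 5.50×10⁻⁵ T.

B ≈ 55.0 μT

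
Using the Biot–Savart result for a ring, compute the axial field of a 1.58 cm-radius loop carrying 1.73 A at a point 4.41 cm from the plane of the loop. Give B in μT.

B ≈ 2.64 μT

On the axis of a circular loop, B = μ₀IR² / [2(R²+z²)^(3/2)].
R² + z² = (0.0158)² + (0.0441)² = 0.002194 m², and (R²+z²)^(3/2) = 1.03×10⁻⁴ m³.
B = (4π×10⁻⁷ × 1.73 × 0.0002496) / (2 × 1.03×10⁻⁴) = 2.64×10⁻⁶ T.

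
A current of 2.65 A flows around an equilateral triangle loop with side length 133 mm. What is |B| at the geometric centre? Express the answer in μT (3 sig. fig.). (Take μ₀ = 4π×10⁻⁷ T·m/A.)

B ≈ 35.9 μT

Each side is a finite straight segment at perpendicular distance d = a/(2 tan(π/3)) = 0.03839 m from the centre, with end-angles ±π/3.
One side contributes B₁ = (μ₀I/4πd)·2 sin(π/3) = 1.20×10⁻⁵ T.
All 3 sides add in the same direction: B = 3 × 1.20×10⁻⁵ = 3.59×10⁻⁵ T.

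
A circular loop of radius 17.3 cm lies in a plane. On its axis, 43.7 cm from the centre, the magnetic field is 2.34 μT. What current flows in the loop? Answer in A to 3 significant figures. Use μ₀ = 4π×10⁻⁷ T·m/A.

I ≈ 12.9 A

On the axis of a loop, B = μ₀IR²/[2(R²+z²)^(3/2)], so I = 2B(R²+z²)^(3/2)/(μ₀R²).
R² + z² = 0.02993 + 0.191 = 0.2209 m²; raised to 3/2 gives 0.104 m³.
I = 2 × 2.34×10⁻⁶ × 0.104 / (1.26×10⁻⁶ × 0.02993) = 12.9 A.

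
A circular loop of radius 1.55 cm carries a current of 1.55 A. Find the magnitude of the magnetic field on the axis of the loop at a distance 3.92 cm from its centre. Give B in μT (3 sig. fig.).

On the axis of a circular loop, B = μ₀IR² / [2(R²+z²)^(3/2)].
R² + z² = (0.0155)² + (0.0392)² = 0.001777 m², and (R²+z²)^(3/2) = 7.49×10⁻⁵ m³.
B = (4π×10⁻⁷ × 1.55 × 0.0002403) / (2 × 7.49×10⁻⁵) = 3.12×10⁻⁶ T.

B ≈ 3.12 μT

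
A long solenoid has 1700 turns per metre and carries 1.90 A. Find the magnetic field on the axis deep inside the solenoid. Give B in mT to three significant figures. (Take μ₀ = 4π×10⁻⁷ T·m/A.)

B ≈ 4.06 mT

Inside a long solenoid, B = μ₀nI with n = 1700 turns/m.
B = 4π×10⁻⁷ × 1700 × 1.90 = 4.06×10⁻³ T.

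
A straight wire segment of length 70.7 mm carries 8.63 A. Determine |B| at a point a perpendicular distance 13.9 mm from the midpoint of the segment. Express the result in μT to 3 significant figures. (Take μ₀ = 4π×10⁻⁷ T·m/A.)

For a finite straight segment, B = (μ₀I/4πd)(sinθ₁ + sinθ₂), where θ₁, θ₂ are the angles from the perpendicular to each end.
The perpendicular from the point meets the wire at its midpoint, so each end is L/2 = 0.03535 m away along the wire.
sinθ₁ = 0.03535/√(0.03535²+0.0139²) = 0.9306; sinθ₂ = 0.03535/√(0.03535²+0.0139²) = 0.9306.
B = (4π×10⁻⁷ × 8.63) / (4π × 0.0139) × (0.9306 + 0.9306) = 1.16×10⁻⁴ T.

B ≈ 116 μT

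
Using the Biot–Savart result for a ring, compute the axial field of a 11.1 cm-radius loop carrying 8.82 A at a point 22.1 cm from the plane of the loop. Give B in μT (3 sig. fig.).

On the axis of a circular loop, B = μ₀IR² / [2(R²+z²)^(3/2)].
R² + z² = (0.111)² + (0.221)² = 0.06116 m², and (R²+z²)^(3/2) = 1.51×10⁻² m³.
B = (4π×10⁻⁷ × 8.82 × 0.01232) / (2 × 1.51×10⁻²) = 4.51×10⁻⁶ T.

B ≈ 4.51 μT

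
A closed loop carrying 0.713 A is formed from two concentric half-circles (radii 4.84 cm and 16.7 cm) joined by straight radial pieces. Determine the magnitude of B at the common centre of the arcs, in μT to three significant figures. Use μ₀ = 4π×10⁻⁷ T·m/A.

The radial connectors point toward the centre, so dl × r̂ = 0 and they contribute nothing.
Each semicircle gives μ₀I/(4R): inner arc 4.63×10⁻⁶ T, outer arc 1.34×10⁻⁶ T.
The two arcs carry current in opposite angular senses, so their fields oppose: B = |4.63×10⁻⁶ − 1.34×10⁻⁶| = 3.29×10⁻⁶ T.

B ≈ 3.29 μT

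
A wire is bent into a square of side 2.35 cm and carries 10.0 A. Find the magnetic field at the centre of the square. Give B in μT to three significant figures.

B ≈ 481 μT

Each side is a finite straight segment at perpendicular distance d = a/(2 tan(π/4)) = 0.01175 m from the centre, with end-angles ±π/4.
One side contributes B₁ = (μ₀I/4πd)·2 sin(π/4) = 1.20×10⁻⁴ T.
All 4 sides add in the same direction: B = 4 × 1.20×10⁻⁴ = 4.81×10⁻⁴ T.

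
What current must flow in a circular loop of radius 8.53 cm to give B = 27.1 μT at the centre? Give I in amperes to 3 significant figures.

At the centre of a circular loop B = μ₀I/(2R), so I = 2RB/μ₀.
With R = 0.0853 m, I = 2 × 0.0853 × 2.71×10⁻⁵ / (4π×10⁻⁷) = 3.68 A.

I ≈ 3.68 A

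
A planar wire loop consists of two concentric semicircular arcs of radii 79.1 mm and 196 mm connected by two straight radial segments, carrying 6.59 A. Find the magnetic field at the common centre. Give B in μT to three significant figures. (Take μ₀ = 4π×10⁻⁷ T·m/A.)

B ≈ 15.6 μT

The radial connectors point toward the centre, so dl × r̂ = 0 and they contribute nothing.
Each semicircle gives μ₀I/(4R): inner arc 2.62×10⁻⁵ T, outer arc 1.06×10⁻⁵ T.
The two arcs carry current in opposite angular senses, so their fields oppose: B = |2.62×10⁻⁵ − 1.06×10⁻⁵| = 1.56×10⁻⁵ T.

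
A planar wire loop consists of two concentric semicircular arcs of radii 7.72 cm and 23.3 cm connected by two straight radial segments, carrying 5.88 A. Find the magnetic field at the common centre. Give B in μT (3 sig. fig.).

B ≈ 16.0 μT

The radial connectors point toward the centre, so dl × r̂ = 0 and they contribute nothing.
Each semicircle gives μ₀I/(4R): inner arc 2.39×10⁻⁵ T, outer arc 7.93×10⁻⁶ T.
The two arcs carry current in opposite angular senses, so their fields oppose: B = |2.39×10⁻⁵ − 7.93×10⁻⁶| = 1.60×10⁻⁵ T.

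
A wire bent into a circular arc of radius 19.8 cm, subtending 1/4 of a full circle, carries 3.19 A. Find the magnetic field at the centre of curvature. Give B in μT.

B ≈ 2.53 μT

The Biot–Savart field of a circular arc at its centre is B = μ₀Iφ/(4πR), with φ = 1.571 rad.
B = (4π×10⁻⁷ × 3.19 × 1.571) / (4π × 0.198) = 2.53×10⁻⁶ T.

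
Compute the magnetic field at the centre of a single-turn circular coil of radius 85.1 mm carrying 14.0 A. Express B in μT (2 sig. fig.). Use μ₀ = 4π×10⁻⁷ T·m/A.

B ≈ 100 μT

At the centre of a circular loop the Biot–Savart law gives B = μ₀I/(2R).
B = (4π×10⁻⁷ × 14.0) / (2 × 0.0851) = 1.03×10⁻⁴ T.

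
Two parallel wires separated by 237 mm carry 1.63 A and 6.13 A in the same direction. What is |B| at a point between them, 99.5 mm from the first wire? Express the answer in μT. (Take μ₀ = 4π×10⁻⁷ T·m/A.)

Each long wire gives B = μ₀I/(2πd). Distances are d₁ = 0.0995 m and d₂ = 0.1375 m.
B₁ = 3.28×10⁻⁶ T, B₂ = 8.92×10⁻⁶ T.
Between parallel currents the two contributions point in opposite directions, so they subtract. B = |B₁ − B₂| = |3.28×10⁻⁶ − 8.92×10⁻⁶| = 5.64×10⁻⁶ T.

B ≈ 5.64 μT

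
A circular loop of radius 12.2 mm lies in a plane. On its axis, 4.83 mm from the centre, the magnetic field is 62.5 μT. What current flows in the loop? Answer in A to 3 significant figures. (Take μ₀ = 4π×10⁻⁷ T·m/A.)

I ≈ 1.51 A

On the axis of a loop, B = μ₀IR²/[2(R²+z²)^(3/2)], so I = 2B(R²+z²)^(3/2)/(μ₀R²).
R² + z² = 0.0001488 + 2.333×10⁻⁵ = 0.0001722 m²; raised to 3/2 gives 2.26×10⁻⁶ m³.
I = 2 × 6.25×10⁻⁵ × 2.26×10⁻⁶ / (1.26×10⁻⁶ × 0.0001488) = 1.51 A.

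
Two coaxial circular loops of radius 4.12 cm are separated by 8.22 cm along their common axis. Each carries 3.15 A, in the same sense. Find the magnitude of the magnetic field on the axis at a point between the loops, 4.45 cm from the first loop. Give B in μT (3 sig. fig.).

B ≈ 34.4 μT

Each loop contributes B = μ₀IR²/[2(R²+z²)^(3/2)] on the axis, with z measured from that loop.
Loop 1 (z = 0.0445 m): B₁ = 1.51×10⁻⁵ T. Loop 2 (z = 0.0377 m): B₂ = 1.93×10⁻⁵ T.
The fields add: B = B₁ + B₂ = 3.44×10⁻⁵ T.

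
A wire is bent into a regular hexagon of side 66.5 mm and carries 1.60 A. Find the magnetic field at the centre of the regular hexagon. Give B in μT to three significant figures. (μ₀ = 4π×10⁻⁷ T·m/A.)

B ≈ 16.7 μT

Each side is a finite straight segment at perpendicular distance d = a/(2 tan(π/6)) = 0.05759 m from the centre, with end-angles ±π/6.
One side contributes B₁ = (μ₀I/4πd)·2 sin(π/6) = 2.78×10⁻⁶ T.
All 6 sides add in the same direction: B = 6 × 2.78×10⁻⁶ = 1.67×10⁻⁵ T.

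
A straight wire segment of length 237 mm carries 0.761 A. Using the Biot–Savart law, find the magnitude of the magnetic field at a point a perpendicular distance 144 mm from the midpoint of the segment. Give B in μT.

B ≈ 0.672 μT

For a finite straight segment, B = (μ₀I/4πd)(sinθ₁ + sinθ₂), where θ₁, θ₂ are the angles from the perpendicular to each end.
The perpendicular from the point meets the wire at its midpoint, so each end is L/2 = 0.1185 m away along the wire.
sinθ₁ = 0.1185/√(0.1185²+0.144²) = 0.6354; sinθ₂ = 0.1185/√(0.1185²+0.144²) = 0.6354.
B = (4π×10⁻⁷ × 0.761) / (4π × 0.144) × (0.6354 + 0.6354) = 6.72×10⁻⁷ T.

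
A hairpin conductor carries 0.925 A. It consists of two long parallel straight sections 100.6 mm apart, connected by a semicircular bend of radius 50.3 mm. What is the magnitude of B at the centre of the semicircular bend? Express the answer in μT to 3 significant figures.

The semicircular arc contributes B_arc = μ₀I·π/(4πR) = μ₀I/(4R) = 5.78×10⁻⁶ T.
Each semi-infinite lead is at perpendicular distance R = 0.0503 m from the centre, with the perpendicular foot at its near end, so it contributes μ₀I/(4πR); both point the same way, together 3.68×10⁻⁶ T.
Arc and leads all point the same direction: B = 5.78×10⁻⁶ + 3.68×10⁻⁶ = 9.46×10⁻⁶ T.

B ≈ 9.46 μT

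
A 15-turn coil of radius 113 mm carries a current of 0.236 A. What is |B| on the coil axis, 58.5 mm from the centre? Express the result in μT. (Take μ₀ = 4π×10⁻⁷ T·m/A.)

For an N-turn flat coil, B = Nμ₀IR²/[2(R²+z²)^(3/2)] with R = 0.113 m, z = 0.0585 m.
B = 15 × 9.19×10⁻⁷ T = 1.38×10⁻⁵ T.

B ≈ 13.8 μT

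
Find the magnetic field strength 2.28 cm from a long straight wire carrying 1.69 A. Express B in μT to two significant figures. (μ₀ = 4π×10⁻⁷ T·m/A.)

For an infinitely long straight wire, B = μ₀I/(2πd).
B = (4π×10⁻⁷ × 1.69) / (2π × 0.0228) = 1.48×10⁻⁵ T.

B ≈ 15 μT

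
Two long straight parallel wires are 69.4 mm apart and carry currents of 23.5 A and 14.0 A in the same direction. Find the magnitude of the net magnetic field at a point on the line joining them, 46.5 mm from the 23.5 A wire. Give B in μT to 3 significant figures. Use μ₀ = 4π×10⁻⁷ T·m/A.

Each long wire gives B = μ₀I/(2πd). Distances are d₁ = 0.0465 m and d₂ = 0.0229 m.
B₁ = 1.01×10⁻⁴ T, B₂ = 1.22×10⁻⁴ T.
Between parallel currents the two contributions point in opposite directions, so they subtract. B = |B₁ − B₂| = |1.01×10⁻⁴ − 1.22×10⁻⁴| = 2.12×10⁻⁵ T.

B ≈ 21.2 μT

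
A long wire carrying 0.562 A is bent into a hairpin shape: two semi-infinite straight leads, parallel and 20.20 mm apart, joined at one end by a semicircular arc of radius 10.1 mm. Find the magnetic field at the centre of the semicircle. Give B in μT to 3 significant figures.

B ≈ 28.6 μT

The semicircular arc contributes B_arc = μ₀I·π/(4πR) = μ₀I/(4R) = 1.75×10⁻⁵ T.
Each semi-infinite lead is at perpendicular distance R = 0.0101 m from the centre, with the perpendicular foot at its near end, so it contributes μ₀I/(4πR); both point the same way, together 1.11×10⁻⁵ T.
Arc and leads all point the same direction: B = 1.75×10⁻⁵ + 1.11×10⁻⁵ = 2.86×10⁻⁵ T.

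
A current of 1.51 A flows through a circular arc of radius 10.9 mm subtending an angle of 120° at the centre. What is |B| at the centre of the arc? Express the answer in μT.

B ≈ 29.0 μT

The Biot–Savart field of a circular arc at its centre is B = μ₀Iφ/(4πR), with φ = 2.094 rad.
B = (4π×10⁻⁷ × 1.51 × 2.094) / (4π × 0.0109) = 2.90×10⁻⁵ T.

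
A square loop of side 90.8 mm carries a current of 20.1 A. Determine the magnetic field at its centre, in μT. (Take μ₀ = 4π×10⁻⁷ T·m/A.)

Each side is a finite straight segment at perpendicular distance d = a/(2 tan(π/4)) = 0.0454 m from the centre, with end-angles ±π/4.
One side contributes B₁ = (μ₀I/4πd)·2 sin(π/4) = 6.26×10⁻⁵ T.
All 4 sides add in the same direction: B = 4 × 6.26×10⁻⁵ = 2.50×10⁻⁴ T.

B ≈ 250 μT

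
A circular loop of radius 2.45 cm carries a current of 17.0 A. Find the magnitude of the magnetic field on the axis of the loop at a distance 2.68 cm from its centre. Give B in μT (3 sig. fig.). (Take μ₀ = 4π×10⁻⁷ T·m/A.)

B ≈ 134 μT

On the axis of a circular loop, B = μ₀IR² / [2(R²+z²)^(3/2)].
R² + z² = (0.0245)² + (0.0268)² = 0.001318 m², and (R²+z²)^(3/2) = 4.79×10⁻⁵ m³.
B = (4π×10⁻⁷ × 17.0 × 0.0006003) / (2 × 4.79×10⁻⁵) = 1.34×10⁻⁴ T.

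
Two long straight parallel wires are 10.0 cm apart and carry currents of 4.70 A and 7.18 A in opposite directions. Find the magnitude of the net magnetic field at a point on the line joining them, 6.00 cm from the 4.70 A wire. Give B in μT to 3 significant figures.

B ≈ 51.6 μT

Each long wire gives B = μ₀I/(2πd). Distances are d₁ = 0.06 m and d₂ = 0.04 m.
B₁ = 1.57×10⁻⁵ T, B₂ = 3.59×10⁻⁵ T.
Between antiparallel currents both contributions point the same way, so they add. B = B₁ + B₂ = 1.57×10⁻⁵ + 3.59×10⁻⁵ = 5.16×10⁻⁵ T.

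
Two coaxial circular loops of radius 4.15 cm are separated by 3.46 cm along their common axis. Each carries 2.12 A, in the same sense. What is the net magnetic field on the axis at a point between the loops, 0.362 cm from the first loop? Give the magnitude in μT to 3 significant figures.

Each loop contributes B = μ₀IR²/[2(R²+z²)^(3/2)] on the axis, with z measured from that loop.
Loop 1 (z = 0.00362 m): B₁ = 3.17×10⁻⁵ T. Loop 2 (z = 0.03098 m): B₂ = 1.65×10⁻⁵ T.
The fields add: B = B₁ + B₂ = 4.83×10⁻⁵ T.

B ≈ 48.3 μT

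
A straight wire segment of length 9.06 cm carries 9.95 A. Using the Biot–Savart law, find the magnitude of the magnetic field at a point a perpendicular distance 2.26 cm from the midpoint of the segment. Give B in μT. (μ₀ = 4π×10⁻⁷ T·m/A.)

B ≈ 78.8 μT

For a finite straight segment, B = (μ₀I/4πd)(sinθ₁ + sinθ₂), where θ₁, θ₂ are the angles from the perpendicular to each end.
The perpendicular from the point meets the wire at its midpoint, so each end is L/2 = 0.0453 m away along the wire.
sinθ₁ = 0.0453/√(0.0453²+0.0226²) = 0.8948; sinθ₂ = 0.0453/√(0.0453²+0.0226²) = 0.8948.
B = (4π×10⁻⁷ × 9.95) / (4π × 0.0226) × (0.8948 + 0.8948) = 7.88×10⁻⁵ T.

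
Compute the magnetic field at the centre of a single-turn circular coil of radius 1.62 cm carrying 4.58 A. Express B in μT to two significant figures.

At the centre of a circular loop the Biot–Savart law gives B = μ₀I/(2R).
B = (4π×10⁻⁷ × 4.58) / (2 × 0.0162) = 1.78×10⁻⁴ T.

B ≈ 180 μT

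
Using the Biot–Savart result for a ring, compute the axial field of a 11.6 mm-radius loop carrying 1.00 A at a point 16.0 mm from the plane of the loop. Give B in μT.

On the axis of a circular loop, B = μ₀IR² / [2(R²+z²)^(3/2)].
R² + z² = (0.0116)² + (0.016)² = 0.0003906 m², and (R²+z²)^(3/2) = 7.72×10⁻⁶ m³.
B = (4π×10⁻⁷ × 1.00 × 0.0001346) / (2 × 7.72×10⁻⁶) = 1.10×10⁻⁵ T.

B ≈ 11.0 μT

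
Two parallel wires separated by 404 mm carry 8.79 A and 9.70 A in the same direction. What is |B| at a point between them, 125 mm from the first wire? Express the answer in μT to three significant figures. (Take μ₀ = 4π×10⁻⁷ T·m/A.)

Each long wire gives B = μ₀I/(2πd). Distances are d₁ = 0.125 m and d₂ = 0.279 m.
B₁ = 1.41×10⁻⁵ T, B₂ = 6.95×10⁻⁶ T.
Between parallel currents the two contributions point in opposite directions, so they subtract. B = |B₁ − B₂| = |1.41×10⁻⁵ − 6.95×10⁻⁶| = 7.11×10⁻⁶ T.

B ≈ 7.11 μT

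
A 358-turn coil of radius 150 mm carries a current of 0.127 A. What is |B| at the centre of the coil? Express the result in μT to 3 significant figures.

For an N-turn flat coil, B = Nμ₀I/(2R) with R = 0.15 m.
B = 358 × 5.32×10⁻⁷ T = 1.90×10⁻⁴ T.

B ≈ 190 μT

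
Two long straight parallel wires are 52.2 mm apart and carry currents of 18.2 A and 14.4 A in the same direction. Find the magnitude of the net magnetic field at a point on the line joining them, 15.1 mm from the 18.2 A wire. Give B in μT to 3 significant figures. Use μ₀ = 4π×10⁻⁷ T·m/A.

Each long wire gives B = μ₀I/(2πd). Distances are d₁ = 0.0151 m and d₂ = 0.0371 m.
B₁ = 2.41×10⁻⁴ T, B₂ = 7.76×10⁻⁵ T.
Between parallel currents the two contributions point in opposite directions, so they subtract. B = |B₁ − B₂| = |2.41×10⁻⁴ − 7.76×10⁻⁵| = 1.63×10⁻⁴ T.

B ≈ 163 μT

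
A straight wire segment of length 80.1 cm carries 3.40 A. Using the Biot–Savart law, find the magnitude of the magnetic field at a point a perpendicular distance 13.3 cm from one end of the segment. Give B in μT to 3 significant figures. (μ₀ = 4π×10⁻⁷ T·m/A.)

For a finite straight segment, B = (μ₀I/4πd)(sinθ₁ + sinθ₂), where θ₁, θ₂ are the angles from the perpendicular to each end.
The perpendicular foot is at one end, so the two end-offsets along the wire are 0 and L = 0.801 m.
sinθ₁ = 0/√(0²+0.133²) = 0.0000; sinθ₂ = 0.801/√(0.801²+0.133²) = 0.9865.
B = (4π×10⁻⁷ × 3.40) / (4π × 0.133) × (0.0000 + 0.9865) = 2.52×10⁻⁶ T.

B ≈ 2.52 μT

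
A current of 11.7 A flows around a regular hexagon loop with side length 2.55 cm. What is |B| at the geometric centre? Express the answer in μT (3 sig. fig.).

B ≈ 318 μT

Each side is a finite straight segment at perpendicular distance d = a/(2 tan(π/6)) = 0.02208 m from the centre, with end-angles ±π/6.
One side contributes B₁ = (μ₀I/4πd)·2 sin(π/6) = 5.30×10⁻⁵ T.
All 6 sides add in the same direction: B = 6 × 5.30×10⁻⁵ = 3.18×10⁻⁴ T.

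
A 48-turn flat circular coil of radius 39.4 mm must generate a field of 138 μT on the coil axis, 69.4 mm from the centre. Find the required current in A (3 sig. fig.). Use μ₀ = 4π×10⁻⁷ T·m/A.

For an N-turn coil, B = Nμ₀IR²/[2(R²+z²)^(3/2)] with R = 0.0394 m, z = 0.0694 m, so I = 2B(R²+z²)^(3/2)/(Nμ₀R²) = 2 × 1.38×10⁻⁴ × 5.08×10⁻⁴ / (48 × 4π×10⁻⁷ × 0.001552) = 1.50 A.

I ≈ 1.50 A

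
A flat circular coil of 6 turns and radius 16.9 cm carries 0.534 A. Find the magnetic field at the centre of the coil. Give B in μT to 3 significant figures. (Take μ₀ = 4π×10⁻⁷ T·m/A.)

For an N-turn flat coil, B = Nμ₀I/(2R) with R = 0.169 m.
B = 6 × 1.99×10⁻⁶ T = 1.19×10⁻⁵ T.

B ≈ 11.9 μT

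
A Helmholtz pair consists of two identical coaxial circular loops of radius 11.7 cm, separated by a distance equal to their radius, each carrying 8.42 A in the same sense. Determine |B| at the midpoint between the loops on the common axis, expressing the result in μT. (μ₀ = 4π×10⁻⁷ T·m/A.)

B ≈ 64.7 μT

Each loop contributes B = μ₀IR²/[2(R²+z²)^(3/2)] on the axis, with z measured from that loop.
Loop 1 (z = 0.0585 m): B₁ = 3.24×10⁻⁵ T. Loop 2 (z = 0.0585 m): B₂ = 3.24×10⁻⁵ T.
The fields add: B = B₁ + B₂ = 6.47×10⁻⁵ T.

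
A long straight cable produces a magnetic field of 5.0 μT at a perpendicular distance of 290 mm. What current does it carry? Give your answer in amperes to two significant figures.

For a long straight wire B = μ₀I/(2πd), so I = 2πdB/μ₀.
I = 2π × 0.29 × 5.00×10⁻⁶ / (4π×10⁻⁷) = 7.25 A.

I ≈ 7.2 A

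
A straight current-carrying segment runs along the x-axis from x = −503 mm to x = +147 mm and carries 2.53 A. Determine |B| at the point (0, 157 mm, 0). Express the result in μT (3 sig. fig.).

For a finite straight segment, B = (μ₀I/4πd)(sinθ₁ + sinθ₂), where θ₁, θ₂ are the angles from the perpendicular to each end.
The perpendicular distance is d = 0.157 m; the end-offsets along the wire are a = 0.503 m and b = 0.147 m.
sinθ₁ = 0.503/√(0.503²+0.157²) = 0.9546; sinθ₂ = 0.147/√(0.147²+0.157²) = 0.6835.
B = (4π×10⁻⁷ × 2.53) / (4π × 0.157) × (0.9546 + 0.6835) = 2.64×10⁻⁶ T.

B ≈ 2.64 μT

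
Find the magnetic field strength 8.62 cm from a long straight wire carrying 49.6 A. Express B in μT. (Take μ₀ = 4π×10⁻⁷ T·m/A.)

For an infinitely long straight wire, B = μ₀I/(2πd).
B = (4π×10⁻⁷ × 49.6) / (2π × 0.0862) = 1.15×10⁻⁴ T.

B ≈ 115 μT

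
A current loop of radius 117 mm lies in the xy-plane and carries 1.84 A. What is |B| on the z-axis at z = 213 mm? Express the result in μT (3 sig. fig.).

On the axis of a circular loop, B = μ₀IR² / [2(R²+z²)^(3/2)].
R² + z² = (0.117)² + (0.213)² = 0.05906 m², and (R²+z²)^(3/2) = 1.44×10⁻² m³.
B = (4π×10⁻⁷ × 1.84 × 0.01369) / (2 × 1.44×10⁻²) = 1.10×10⁻⁶ T.

B ≈ 1.10 μT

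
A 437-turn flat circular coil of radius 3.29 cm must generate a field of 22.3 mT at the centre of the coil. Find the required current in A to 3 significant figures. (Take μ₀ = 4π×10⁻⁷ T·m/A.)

For an N-turn coil, B = Nμ₀I/(2R) with R = 0.0329 m, so I = 2RB/(Nμ₀) = 2 × 0.0329 × 2.23×10⁻² / (437 × 4π×10⁻⁷) = 2.67 A.

I ≈ 2.67 A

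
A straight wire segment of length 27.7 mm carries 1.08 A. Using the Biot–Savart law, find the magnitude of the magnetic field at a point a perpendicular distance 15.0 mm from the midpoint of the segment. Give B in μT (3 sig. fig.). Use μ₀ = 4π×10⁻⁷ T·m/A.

B ≈ 9.77 μT

For a finite straight segment, B = (μ₀I/4πd)(sinθ₁ + sinθ₂), where θ₁, θ₂ are the angles from the perpendicular to each end.
The perpendicular from the point meets the wire at its midpoint, so each end is L/2 = 0.01385 m away along the wire.
sinθ₁ = 0.01385/√(0.01385²+0.015²) = 0.6784; sinθ₂ = 0.01385/√(0.01385²+0.015²) = 0.6784.
B = (4π×10⁻⁷ × 1.08) / (4π × 0.015) × (0.6784 + 0.6784) = 9.77×10⁻⁶ T.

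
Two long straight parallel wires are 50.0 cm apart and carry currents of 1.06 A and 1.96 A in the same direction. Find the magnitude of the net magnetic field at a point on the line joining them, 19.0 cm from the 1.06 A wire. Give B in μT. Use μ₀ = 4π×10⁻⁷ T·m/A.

Each long wire gives B = μ₀I/(2πd). Distances are d₁ = 0.19 m and d₂ = 0.31 m.
B₁ = 1.12×10⁻⁶ T, B₂ = 1.26×10⁻⁶ T.
Between parallel currents the two contributions point in opposite directions, so they subtract. B = |B₁ − B₂| = |1.12×10⁻⁶ − 1.26×10⁻⁶| = 1.49×10⁻⁷ T.

B ≈ 0.149 μT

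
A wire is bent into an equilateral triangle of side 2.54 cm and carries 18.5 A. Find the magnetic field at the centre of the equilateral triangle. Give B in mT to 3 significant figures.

Each side is a finite straight segment at perpendicular distance d = a/(2 tan(π/3)) = 0.007332 m from the centre, with end-angles ±π/3.
One side contributes B₁ = (μ₀I/4πd)·2 sin(π/3) = 4.37×10⁻⁴ T.
All 3 sides add in the same direction: B = 3 × 4.37×10⁻⁴ = 1.31×10⁻³ T.

B ≈ 1.31 mT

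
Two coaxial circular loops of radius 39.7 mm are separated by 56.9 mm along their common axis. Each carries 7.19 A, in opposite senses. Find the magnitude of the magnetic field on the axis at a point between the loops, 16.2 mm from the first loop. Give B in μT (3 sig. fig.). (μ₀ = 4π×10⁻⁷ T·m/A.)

B ≈ 51.6 μT

Each loop contributes B = μ₀IR²/[2(R²+z²)^(3/2)] on the axis, with z measured from that loop.
Loop 1 (z = 0.0162 m): B₁ = 9.03×10⁻⁵ T. Loop 2 (z = 0.0407 m): B₂ = 3.87×10⁻⁵ T.
The fields oppose: B = |B₁ − B₂| = 5.16×10⁻⁵ T.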